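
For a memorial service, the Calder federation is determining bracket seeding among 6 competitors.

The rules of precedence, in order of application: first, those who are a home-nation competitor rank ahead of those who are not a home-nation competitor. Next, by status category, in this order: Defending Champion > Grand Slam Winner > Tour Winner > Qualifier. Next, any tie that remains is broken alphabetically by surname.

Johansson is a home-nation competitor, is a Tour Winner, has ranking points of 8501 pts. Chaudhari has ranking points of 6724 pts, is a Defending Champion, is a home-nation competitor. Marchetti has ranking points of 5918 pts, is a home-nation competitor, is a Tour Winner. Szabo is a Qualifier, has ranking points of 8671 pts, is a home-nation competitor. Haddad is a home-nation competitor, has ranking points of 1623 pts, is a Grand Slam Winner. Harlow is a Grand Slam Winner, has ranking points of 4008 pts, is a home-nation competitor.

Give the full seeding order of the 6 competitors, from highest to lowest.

Chaudhari, Haddad, Harlow, Johansson, Marchetti, Szabo

By the first rule: Chaudhari, Haddad, Harlow, Johansson, Marchetti and Szabo (each a home-nation competitor).
Among Chaudhari, Haddad, Harlow, Johansson, Marchetti and Szabo, by status category: Chaudhari (Defending Champion) before Haddad and Harlow (Grand Slam Winner) before Johansson and Marchetti (Tour Winner) before Szabo (Qualifier).
Among Haddad and Harlow, alphabetically by surname: Haddad before Harlow.
Among Johansson and Marchetti, alphabetically by surname: Johansson before Marchetti.
Full order: Chaudhari, Haddad, Harlow, Johansson, Marchetti, Szabo.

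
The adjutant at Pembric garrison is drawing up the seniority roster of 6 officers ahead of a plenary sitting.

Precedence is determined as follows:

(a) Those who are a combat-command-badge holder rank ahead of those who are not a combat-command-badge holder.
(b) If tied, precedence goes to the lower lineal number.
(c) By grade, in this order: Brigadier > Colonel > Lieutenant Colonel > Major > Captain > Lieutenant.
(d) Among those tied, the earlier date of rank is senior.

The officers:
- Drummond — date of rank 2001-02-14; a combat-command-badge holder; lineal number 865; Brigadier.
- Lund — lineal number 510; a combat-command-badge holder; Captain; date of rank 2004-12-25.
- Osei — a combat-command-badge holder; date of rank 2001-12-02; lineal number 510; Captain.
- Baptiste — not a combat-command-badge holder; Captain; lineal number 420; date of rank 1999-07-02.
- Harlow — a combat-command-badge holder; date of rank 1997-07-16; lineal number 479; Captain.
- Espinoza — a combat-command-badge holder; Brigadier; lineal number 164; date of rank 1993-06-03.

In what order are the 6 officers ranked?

Espinoza, Harlow, Osei, Lund, Drummond, Baptiste

By the first rule: Espinoza, Harlow, Osei, Lund and Drummond (each a combat-command-badge holder); then Baptiste (not a combat-command-badge holder).
Among Espinoza, Harlow, Osei, Lund and Drummond, by lineal number (lower first): Espinoza (164) before Harlow (479) before Osei and Lund (510) before Drummond (865).
Osei and Lund are each Captain, so the next rule applies.
Among Osei and Lund, by date of rank (earlier first): Osei (2001-12-02) before Lund (2004-12-25).
Full order: Espinoza, Harlow, Osei, Lund, Drummond, Baptiste.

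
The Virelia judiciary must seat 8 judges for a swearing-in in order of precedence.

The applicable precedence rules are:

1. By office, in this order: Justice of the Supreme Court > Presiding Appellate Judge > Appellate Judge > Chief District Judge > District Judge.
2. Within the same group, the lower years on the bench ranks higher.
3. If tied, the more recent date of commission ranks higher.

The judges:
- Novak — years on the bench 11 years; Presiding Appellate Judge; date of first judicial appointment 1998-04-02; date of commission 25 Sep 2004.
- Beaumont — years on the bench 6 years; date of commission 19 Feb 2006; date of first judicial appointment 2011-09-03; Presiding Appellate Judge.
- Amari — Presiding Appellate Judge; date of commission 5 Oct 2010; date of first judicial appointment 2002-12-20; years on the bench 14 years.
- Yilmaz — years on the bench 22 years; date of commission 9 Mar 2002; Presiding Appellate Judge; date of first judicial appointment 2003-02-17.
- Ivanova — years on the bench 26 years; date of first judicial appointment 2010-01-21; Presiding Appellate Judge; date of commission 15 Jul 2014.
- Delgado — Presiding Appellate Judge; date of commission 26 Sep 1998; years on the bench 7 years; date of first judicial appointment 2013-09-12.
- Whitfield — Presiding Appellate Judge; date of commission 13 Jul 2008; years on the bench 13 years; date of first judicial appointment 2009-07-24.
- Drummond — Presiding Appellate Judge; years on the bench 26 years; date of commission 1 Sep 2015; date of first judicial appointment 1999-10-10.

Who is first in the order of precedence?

Beaumont

By office: Beaumont, Delgado, Novak, Whitfield, Amari, Yilmaz, Drummond and Ivanova (Presiding Appellate Judge).
Among Beaumont, Delgado, Novak, Whitfield, Amari, Yilmaz, Drummond and Ivanova, by years on the bench (lower first): Beaumont (6 years) before Delgado (7 years) before Novak (11 years) before Whitfield (13 years) before Amari (14 years) before Yilmaz (22 years) before Drummond and Ivanova (26 years).
Among Drummond and Ivanova, by date of commission (later first): Drummond (1 Sep 2015) before Ivanova (15 Jul 2014).
Order: Beaumont, Delgado, Novak, Whitfield, Amari, Yilmaz, Drummond, Ivanova.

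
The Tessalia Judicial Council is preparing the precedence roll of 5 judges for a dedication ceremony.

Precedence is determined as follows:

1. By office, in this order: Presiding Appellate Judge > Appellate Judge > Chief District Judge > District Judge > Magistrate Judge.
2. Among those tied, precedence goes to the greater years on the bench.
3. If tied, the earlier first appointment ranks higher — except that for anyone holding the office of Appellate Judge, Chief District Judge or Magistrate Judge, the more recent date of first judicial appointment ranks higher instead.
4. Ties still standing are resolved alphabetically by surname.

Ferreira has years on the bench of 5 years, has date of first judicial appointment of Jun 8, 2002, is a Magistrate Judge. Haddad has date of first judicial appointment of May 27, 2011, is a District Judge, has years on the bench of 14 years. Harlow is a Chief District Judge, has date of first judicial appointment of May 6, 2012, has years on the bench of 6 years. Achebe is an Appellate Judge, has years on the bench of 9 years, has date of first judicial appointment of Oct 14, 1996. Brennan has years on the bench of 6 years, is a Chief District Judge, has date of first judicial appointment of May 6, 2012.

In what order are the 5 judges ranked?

Achebe, Brennan, Harlow, Haddad, Ferreira

By office: Achebe (Appellate Judge); then Brennan and Harlow (Chief District Judge); then Haddad (District Judge); then Ferreira (Magistrate Judge).
Brennan and Harlow both have years on the bench 6 years, so the next rule applies.
Brennan and Harlow both have date of first judicial appointment May 6, 2012, so the next rule applies.
Among Brennan and Harlow, alphabetically by surname: Brennan before Harlow.
Full order: Achebe, Brennan, Harlow, Haddad, Ferreira.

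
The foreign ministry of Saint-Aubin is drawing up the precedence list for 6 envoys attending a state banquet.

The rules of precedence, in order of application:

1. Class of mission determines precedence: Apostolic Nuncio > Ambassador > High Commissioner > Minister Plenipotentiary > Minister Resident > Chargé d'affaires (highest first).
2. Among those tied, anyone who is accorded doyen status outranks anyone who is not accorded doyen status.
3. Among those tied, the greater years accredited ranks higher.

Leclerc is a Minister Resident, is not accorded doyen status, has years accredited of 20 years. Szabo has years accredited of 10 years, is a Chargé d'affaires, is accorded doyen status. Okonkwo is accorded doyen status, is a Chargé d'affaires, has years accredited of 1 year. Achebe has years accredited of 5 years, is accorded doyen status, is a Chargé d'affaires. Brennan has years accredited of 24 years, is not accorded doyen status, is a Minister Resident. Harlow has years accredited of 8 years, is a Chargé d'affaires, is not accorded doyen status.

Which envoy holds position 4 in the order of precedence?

Achebe

By class of mission: Brennan and Leclerc (Minister Resident); then Szabo, Achebe, Okonkwo and Harlow (Chargé d'affaires).
Brennan and Leclerc are each not accorded doyen status, so the next rule applies.
Among Brennan and Leclerc, by years accredited (higher first): Brennan (24 years) before Leclerc (20 years).
Among Szabo, Achebe, Okonkwo and Harlow, accorded doyen status before not accorded doyen status: Szabo, Achebe and Okonkwo (accorded doyen status) before Harlow (not accorded doyen status).
Among Szabo, Achebe and Okonkwo, by years accredited (higher first): Szabo (10 years) before Achebe (5 years) before Okonkwo (1 year).
Order: Brennan, Leclerc, Szabo, Achebe, Okonkwo, Harlow.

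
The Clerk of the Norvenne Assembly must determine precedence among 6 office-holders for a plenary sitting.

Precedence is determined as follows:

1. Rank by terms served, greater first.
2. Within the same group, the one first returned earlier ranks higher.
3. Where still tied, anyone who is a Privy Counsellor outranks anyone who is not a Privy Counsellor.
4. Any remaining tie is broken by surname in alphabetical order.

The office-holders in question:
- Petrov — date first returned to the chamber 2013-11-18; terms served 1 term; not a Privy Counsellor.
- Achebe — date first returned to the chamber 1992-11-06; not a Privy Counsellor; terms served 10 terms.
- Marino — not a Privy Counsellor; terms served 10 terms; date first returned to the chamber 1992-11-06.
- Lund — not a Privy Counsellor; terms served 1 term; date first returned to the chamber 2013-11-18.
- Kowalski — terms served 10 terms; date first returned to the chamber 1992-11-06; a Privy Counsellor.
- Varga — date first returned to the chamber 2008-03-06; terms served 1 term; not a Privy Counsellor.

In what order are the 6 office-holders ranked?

Kowalski, Achebe, Marino, Varga, Lund, Petrov

By terms served (higher first): Kowalski, Achebe and Marino (each 10 terms); then Varga, Lund and Petrov (each 1 term).
Kowalski, Achebe and Marino all have date first returned to the chamber 1992-11-06, so the next rule applies.
Among Kowalski, Achebe and Marino, a Privy Counsellor before not a Privy Counsellor: Kowalski (a Privy Counsellor) before Achebe and Marino (not a Privy Counsellor).
Among Achebe and Marino, alphabetically by surname: Achebe before Marino.
Among Varga, Lund and Petrov, by date first returned to the chamber (earlier first): Varga (2008-03-06) before Lund and Petrov (2013-11-18).
Lund and Petrov are each not a Privy Counsellor, so the next rule applies.
Among Lund and Petrov, alphabetically by surname: Lund before Petrov.
Full order: Kowalski, Achebe, Marino, Varga, Lund, Petrov.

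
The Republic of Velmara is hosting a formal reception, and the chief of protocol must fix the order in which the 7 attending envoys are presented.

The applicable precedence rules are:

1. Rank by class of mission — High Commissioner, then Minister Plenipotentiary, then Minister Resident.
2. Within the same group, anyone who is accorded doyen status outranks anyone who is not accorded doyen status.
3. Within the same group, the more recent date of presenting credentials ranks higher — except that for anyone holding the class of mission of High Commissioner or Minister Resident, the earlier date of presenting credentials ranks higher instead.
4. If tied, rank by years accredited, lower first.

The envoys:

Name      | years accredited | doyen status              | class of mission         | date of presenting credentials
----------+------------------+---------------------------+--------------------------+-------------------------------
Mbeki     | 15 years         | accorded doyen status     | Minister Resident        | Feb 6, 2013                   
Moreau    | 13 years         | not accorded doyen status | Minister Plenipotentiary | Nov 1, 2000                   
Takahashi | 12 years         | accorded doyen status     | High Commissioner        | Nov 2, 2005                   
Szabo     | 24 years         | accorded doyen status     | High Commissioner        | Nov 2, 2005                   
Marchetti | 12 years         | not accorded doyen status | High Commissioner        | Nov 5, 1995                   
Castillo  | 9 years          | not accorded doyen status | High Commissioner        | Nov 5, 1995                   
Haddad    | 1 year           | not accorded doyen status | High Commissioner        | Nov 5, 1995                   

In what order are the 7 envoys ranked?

Takahashi, Szabo, Haddad, Castillo, Marchetti, Moreau, Mbeki

By class of mission: Takahashi, Szabo, Haddad, Castillo and Marchetti (High Commissioner); then Moreau (Minister Plenipotentiary); then Mbeki (Minister Resident).
Among Takahashi, Szabo, Haddad, Castillo and Marchetti, accorded doyen status before not accorded doyen status: Takahashi and Szabo (accorded doyen status) before Haddad, Castillo and Marchetti (not accorded doyen status).
Takahashi and Szabo both have date of presenting credentials Nov 2, 2005, so the next rule applies.
Among Takahashi and Szabo, by years accredited (lower first): Takahashi (12 years) before Szabo (24 years).
Haddad, Castillo and Marchetti all have date of presenting credentials Nov 5, 1995, so the next rule applies.
Among Haddad, Castillo and Marchetti, by years accredited (lower first): Haddad (1 year) before Castillo (9 years) before Marchetti (12 years).
Full order: Takahashi, Szabo, Haddad, Castillo, Marchetti, Moreau, Mbeki.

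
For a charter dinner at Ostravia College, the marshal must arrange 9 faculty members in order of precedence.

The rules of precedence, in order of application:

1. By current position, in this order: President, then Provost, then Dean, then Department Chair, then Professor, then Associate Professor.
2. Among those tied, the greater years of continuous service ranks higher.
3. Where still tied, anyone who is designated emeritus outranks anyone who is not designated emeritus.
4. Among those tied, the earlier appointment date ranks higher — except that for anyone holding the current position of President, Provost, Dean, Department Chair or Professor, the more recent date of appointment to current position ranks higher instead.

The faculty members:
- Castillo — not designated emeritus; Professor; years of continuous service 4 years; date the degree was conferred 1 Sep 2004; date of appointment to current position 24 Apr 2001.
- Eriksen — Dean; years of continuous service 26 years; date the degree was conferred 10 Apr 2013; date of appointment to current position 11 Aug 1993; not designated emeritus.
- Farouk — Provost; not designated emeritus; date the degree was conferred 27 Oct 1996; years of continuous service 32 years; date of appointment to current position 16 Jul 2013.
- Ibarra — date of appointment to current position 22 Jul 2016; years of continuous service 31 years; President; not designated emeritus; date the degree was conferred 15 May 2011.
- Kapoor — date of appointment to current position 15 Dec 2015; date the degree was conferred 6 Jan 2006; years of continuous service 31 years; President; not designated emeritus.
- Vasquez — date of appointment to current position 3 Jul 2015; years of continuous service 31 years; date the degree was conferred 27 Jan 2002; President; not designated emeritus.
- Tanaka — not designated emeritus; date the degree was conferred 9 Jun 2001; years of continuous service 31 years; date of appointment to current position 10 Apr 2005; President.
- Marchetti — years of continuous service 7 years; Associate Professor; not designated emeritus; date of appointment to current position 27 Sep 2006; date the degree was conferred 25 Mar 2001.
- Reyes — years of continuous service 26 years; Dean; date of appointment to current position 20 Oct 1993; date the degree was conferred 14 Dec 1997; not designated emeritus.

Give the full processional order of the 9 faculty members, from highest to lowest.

By current position: Ibarra, Kapoor, Vasquez and Tanaka (President); then Farouk (Provost); then Reyes and Eriksen (Dean); then Castillo (Professor); then Marchetti (Associate Professor).
Ibarra, Kapoor, Vasquez and Tanaka all have years of continuous service 31 years, so the next rule applies.
Ibarra, Kapoor, Vasquez and Tanaka are each not designated emeritus, so the next rule applies.
Among Ibarra, Kapoor, Vasquez and Tanaka, by date of appointment to current position (later first) (reversed rule for this group): Ibarra (22 Jul 2016) before Kapoor (15 Dec 2015) before Vasquez (3 Jul 2015) before Tanaka (10 Apr 2005).
Reyes and Eriksen both have years of continuous service 26 years, so the next rule applies.
Reyes and Eriksen are each not designated emeritus, so the next rule applies.
Among Reyes and Eriksen, by date of appointment to current position (later first) (reversed rule for this group): Reyes (20 Oct 1993) before Eriksen (11 Aug 1993).
Full order: Ibarra, Kapoor, Vasquez, Tanaka, Farouk, Reyes, Eriksen, Castillo, Marchetti.

Ibarra, Kapoor, Vasquez, Tanaka, Farouk, Reyes, Eriksen, Castillo, Marchetti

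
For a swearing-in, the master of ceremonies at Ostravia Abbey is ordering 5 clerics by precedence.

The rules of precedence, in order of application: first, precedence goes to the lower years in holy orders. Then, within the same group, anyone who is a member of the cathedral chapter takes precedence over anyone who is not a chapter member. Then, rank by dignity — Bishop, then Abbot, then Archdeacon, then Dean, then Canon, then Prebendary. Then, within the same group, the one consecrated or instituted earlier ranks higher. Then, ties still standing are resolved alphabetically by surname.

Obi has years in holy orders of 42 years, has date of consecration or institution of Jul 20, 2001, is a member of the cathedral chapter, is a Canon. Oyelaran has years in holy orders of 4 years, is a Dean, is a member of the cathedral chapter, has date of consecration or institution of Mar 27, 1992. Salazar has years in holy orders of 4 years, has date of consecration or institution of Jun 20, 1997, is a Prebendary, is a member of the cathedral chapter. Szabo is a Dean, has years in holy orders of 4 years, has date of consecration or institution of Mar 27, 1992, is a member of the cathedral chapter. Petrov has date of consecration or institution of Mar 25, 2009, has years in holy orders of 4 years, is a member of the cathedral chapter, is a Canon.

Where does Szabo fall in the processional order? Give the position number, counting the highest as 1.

By years in holy orders (lower first): Oyelaran, Szabo, Petrov and Salazar (each 4 years); then Obi (42 years).
Oyelaran, Szabo, Petrov and Salazar are each a member of the cathedral chapter, so the next rule applies.
Among Oyelaran, Szabo, Petrov and Salazar, by dignity: Oyelaran and Szabo (Dean) before Petrov (Canon) before Salazar (Prebendary).
Oyelaran and Szabo both have date of consecration or institution Mar 27, 1992, so the next rule applies.
Among Oyelaran and Szabo, alphabetically by surname: Oyelaran before Szabo.
Order: Oyelaran, Szabo, Petrov, Salazar, Obi. So position 2.

2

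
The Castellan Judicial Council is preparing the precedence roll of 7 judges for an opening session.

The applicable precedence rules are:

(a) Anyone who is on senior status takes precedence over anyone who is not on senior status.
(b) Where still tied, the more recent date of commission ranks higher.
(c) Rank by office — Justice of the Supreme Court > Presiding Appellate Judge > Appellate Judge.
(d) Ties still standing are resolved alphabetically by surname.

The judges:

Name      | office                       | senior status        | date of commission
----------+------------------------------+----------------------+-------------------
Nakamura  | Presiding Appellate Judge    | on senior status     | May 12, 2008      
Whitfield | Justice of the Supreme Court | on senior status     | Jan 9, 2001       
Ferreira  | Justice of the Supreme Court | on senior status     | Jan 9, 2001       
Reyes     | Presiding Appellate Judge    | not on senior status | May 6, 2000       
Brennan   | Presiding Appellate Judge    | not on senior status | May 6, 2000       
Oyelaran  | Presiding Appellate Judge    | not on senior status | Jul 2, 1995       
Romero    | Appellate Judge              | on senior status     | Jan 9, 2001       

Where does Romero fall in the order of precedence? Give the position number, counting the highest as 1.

4

By the first rule: Nakamura, Ferreira, Whitfield and Romero (each on senior status); then Brennan, Reyes and Oyelaran (each not on senior status).
Among Nakamura, Ferreira, Whitfield and Romero, by date of commission (later first): Nakamura (May 12, 2008) before Ferreira, Whitfield and Romero (Jan 9, 2001).
Among Ferreira, Whitfield and Romero, by office: Ferreira and Whitfield (Justice of the Supreme Court) before Romero (Appellate Judge).
Among Ferreira and Whitfield, alphabetically by surname: Ferreira before Whitfield.
Among Brennan, Reyes and Oyelaran, by date of commission (later first): Brennan and Reyes (May 6, 2000) before Oyelaran (Jul 2, 1995).
Brennan and Reyes are each Presiding Appellate Judge, so the next rule applies.
Among Brennan and Reyes, alphabetically by surname: Brennan before Reyes.
Order: Nakamura, Ferreira, Whitfield, Romero, Brennan, Reyes, Oyelaran. So position 4.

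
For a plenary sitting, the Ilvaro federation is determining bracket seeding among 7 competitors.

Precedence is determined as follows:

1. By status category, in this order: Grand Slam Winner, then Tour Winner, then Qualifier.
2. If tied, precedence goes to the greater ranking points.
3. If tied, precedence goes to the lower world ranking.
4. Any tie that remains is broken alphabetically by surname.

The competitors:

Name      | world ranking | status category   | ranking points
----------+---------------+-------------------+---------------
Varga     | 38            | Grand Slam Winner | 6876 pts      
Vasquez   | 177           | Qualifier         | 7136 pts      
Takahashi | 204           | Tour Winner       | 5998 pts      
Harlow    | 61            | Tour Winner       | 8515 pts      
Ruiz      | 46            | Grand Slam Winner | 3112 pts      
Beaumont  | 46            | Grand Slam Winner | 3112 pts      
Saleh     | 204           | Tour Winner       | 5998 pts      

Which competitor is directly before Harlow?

Ruiz

By status category: Varga, Beaumont and Ruiz (Grand Slam Winner); then Harlow, Saleh and Takahashi (Tour Winner); then Vasquez (Qualifier).
Among Varga, Beaumont and Ruiz, by ranking points (higher first): Varga (6876 pts) before Beaumont and Ruiz (3112 pts).
Beaumont and Ruiz both have world ranking 46, so the next rule applies.
Among Beaumont and Ruiz, alphabetically by surname: Beaumont before Ruiz.
Among Harlow, Saleh and Takahashi, by ranking points (higher first): Harlow (8515 pts) before Saleh and Takahashi (5998 pts).
Saleh and Takahashi both have world ranking 204, so the next rule applies.
Among Saleh and Takahashi, alphabetically by surname: Saleh before Takahashi.
Order: Varga, Beaumont, Ruiz, Harlow, Saleh, Takahashi, Vasquez.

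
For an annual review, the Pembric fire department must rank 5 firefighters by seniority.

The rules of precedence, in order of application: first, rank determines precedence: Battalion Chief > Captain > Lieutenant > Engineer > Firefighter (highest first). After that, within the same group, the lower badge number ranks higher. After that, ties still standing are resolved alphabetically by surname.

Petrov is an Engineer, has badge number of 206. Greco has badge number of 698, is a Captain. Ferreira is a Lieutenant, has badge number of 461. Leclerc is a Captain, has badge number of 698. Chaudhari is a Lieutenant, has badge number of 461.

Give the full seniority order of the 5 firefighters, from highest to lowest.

Greco, Leclerc, Chaudhari, Ferreira, Petrov

By rank: Greco and Leclerc (Captain); then Chaudhari and Ferreira (Lieutenant); then Petrov (Engineer).
Greco and Leclerc both have badge number 698, so the next rule applies.
Among Greco and Leclerc, alphabetically by surname: Greco before Leclerc.
Chaudhari and Ferreira both have badge number 461, so the next rule applies.
Among Chaudhari and Ferreira, alphabetically by surname: Chaudhari before Ferreira.
Full order: Greco, Leclerc, Chaudhari, Ferreira, Petrov.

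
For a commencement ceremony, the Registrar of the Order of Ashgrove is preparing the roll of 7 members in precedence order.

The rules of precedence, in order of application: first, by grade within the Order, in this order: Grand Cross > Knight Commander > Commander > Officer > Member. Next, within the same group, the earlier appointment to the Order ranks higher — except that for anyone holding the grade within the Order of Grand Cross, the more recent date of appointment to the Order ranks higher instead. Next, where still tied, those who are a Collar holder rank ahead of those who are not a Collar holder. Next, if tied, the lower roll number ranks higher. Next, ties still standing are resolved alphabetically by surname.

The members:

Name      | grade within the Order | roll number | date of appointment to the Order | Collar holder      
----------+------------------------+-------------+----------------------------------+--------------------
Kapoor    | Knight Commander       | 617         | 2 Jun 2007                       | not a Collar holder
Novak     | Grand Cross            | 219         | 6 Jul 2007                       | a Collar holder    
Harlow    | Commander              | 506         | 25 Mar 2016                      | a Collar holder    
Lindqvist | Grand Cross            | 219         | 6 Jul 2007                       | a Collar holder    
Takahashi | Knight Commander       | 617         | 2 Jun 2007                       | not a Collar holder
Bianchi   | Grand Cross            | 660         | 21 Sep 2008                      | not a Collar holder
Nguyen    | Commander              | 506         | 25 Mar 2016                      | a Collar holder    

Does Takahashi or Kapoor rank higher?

By grade within the Order: Bianchi, Lindqvist and Novak (Grand Cross); then Kapoor and Takahashi (Knight Commander); then Harlow and Nguyen (Commander).
Among Bianchi, Lindqvist and Novak, by date of appointment to the Order (later first) (reversed rule for this group): Bianchi (21 Sep 2008) before Lindqvist and Novak (6 Jul 2007).
Lindqvist and Novak are each a Collar holder, so the next rule applies.
Lindqvist and Novak both have roll number 219, so the next rule applies.
Among Lindqvist and Novak, alphabetically by surname: Lindqvist before Novak.
Kapoor and Takahashi both have date of appointment to the Order 2 Jun 2007, so the next rule applies.
Kapoor and Takahashi are each not a Collar holder, so the next rule applies.
Kapoor and Takahashi both have roll number 617, so the next rule applies.
Among Kapoor and Takahashi, alphabetically by surname: Kapoor before Takahashi.
Harlow and Nguyen both have date of appointment to the Order 25 Mar 2016, so the next rule applies.
Harlow and Nguyen are each a Collar holder, so the next rule applies.
Harlow and Nguyen both have roll number 506, so the next rule applies.
Among Harlow and Nguyen, alphabetically by surname: Harlow before Nguyen.
So Kapoor takes precedence.

Kapoor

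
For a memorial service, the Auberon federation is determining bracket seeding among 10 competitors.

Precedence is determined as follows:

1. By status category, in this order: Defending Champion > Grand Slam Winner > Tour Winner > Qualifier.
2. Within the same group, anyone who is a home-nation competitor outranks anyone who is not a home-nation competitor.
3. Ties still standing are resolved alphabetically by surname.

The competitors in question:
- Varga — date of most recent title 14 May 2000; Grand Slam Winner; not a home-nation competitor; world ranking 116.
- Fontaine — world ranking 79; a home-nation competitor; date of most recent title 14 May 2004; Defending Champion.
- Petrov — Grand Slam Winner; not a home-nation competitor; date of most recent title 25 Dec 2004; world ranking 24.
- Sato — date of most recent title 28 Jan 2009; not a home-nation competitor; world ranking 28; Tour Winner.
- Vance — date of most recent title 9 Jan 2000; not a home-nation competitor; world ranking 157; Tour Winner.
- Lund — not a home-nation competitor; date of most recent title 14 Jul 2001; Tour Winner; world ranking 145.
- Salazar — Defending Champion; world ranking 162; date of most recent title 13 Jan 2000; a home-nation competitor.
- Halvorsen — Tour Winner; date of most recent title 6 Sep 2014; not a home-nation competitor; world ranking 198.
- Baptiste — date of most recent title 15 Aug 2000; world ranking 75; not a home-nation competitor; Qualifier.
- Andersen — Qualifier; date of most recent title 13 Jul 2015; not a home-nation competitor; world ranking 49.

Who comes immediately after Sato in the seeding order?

Vance

By status category: Fontaine and Salazar (Defending Champion); then Petrov and Varga (Grand Slam Winner); then Halvorsen, Lund, Sato and Vance (Tour Winner); then Andersen and Baptiste (Qualifier).
Fontaine and Salazar are each a home-nation competitor, so the next rule applies.
Among Fontaine and Salazar, alphabetically by surname: Fontaine before Salazar.
Petrov and Varga are each not a home-nation competitor, so the next rule applies.
Among Petrov and Varga, alphabetically by surname: Petrov before Varga.
Halvorsen, Lund, Sato and Vance are each not a home-nation competitor, so the next rule applies.
Among Halvorsen, Lund, Sato and Vance, alphabetically by surname: Halvorsen before Lund before Sato before Vance.
Andersen and Baptiste are each not a home-nation competitor, so the next rule applies.
Among Andersen and Baptiste, alphabetically by surname: Andersen before Baptiste.
Order: Fontaine, Salazar, Petrov, Varga, Halvorsen, Lund, Sato, Vance, Andersen, Baptiste.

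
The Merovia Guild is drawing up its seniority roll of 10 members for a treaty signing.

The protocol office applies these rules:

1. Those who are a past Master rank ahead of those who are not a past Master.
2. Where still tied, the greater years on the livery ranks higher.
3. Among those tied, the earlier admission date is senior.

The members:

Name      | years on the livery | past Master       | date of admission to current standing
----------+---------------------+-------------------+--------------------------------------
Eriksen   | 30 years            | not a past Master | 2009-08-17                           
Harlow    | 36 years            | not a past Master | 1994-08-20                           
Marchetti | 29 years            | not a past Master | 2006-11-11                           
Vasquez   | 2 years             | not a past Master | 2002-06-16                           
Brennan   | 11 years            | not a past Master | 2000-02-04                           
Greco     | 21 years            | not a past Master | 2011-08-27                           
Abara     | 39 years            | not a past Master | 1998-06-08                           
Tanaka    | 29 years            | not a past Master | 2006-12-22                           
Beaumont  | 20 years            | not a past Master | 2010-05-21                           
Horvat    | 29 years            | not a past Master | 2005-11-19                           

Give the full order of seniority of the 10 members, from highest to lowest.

By the first rule: Abara, Harlow, Eriksen, Horvat, Marchetti, Tanaka, Greco, Beaumont, Brennan and Vasquez (each not a past Master).
Among Abara, Harlow, Eriksen, Horvat, Marchetti, Tanaka, Greco, Beaumont, Brennan and Vasquez, by years on the livery (higher first): Abara (39 years) before Harlow (36 years) before Eriksen (30 years) before Horvat, Marchetti and Tanaka (29 years) before Greco (21 years) before Beaumont (20 years) before Brennan (11 years) before Vasquez (2 years).
Among Horvat, Marchetti and Tanaka, by date of admission to current standing (earlier first): Horvat (2005-11-19) before Marchetti (2006-11-11) before Tanaka (2006-12-22).
Full order: Abara, Harlow, Eriksen, Horvat, Marchetti, Tanaka, Greco, Beaumont, Brennan, Vasquez.

Abara, Harlow, Eriksen, Horvat, Marchetti, Tanaka, Greco, Beaumont, Brennan, Vasquez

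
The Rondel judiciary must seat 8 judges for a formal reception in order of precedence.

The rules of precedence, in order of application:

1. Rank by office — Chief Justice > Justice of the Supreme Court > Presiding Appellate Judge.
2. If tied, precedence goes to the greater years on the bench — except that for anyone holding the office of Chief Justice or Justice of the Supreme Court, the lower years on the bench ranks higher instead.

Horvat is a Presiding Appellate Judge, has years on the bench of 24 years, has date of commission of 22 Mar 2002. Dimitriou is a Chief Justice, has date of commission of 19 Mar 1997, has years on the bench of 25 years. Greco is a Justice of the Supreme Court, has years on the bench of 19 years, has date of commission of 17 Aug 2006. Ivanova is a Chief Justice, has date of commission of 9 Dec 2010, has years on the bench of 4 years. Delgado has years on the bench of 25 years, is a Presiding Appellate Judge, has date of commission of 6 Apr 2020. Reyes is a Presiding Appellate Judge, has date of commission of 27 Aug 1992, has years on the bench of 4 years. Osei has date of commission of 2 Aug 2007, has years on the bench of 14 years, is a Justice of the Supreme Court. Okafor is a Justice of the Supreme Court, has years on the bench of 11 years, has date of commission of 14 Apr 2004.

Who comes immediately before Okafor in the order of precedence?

By office: Ivanova and Dimitriou (Chief Justice); then Okafor, Osei and Greco (Justice of the Supreme Court); then Delgado, Horvat and Reyes (Presiding Appellate Judge).
Among Ivanova and Dimitriou, by years on the bench (lower first) (reversed rule for this group): Ivanova (4 years) before Dimitriou (25 years).
Among Okafor, Osei and Greco, by years on the bench (lower first) (reversed rule for this group): Okafor (11 years) before Osei (14 years) before Greco (19 years).
Among Delgado, Horvat and Reyes, by years on the bench (higher first): Delgado (25 years) before Horvat (24 years) before Reyes (4 years).
Order: Ivanova, Dimitriou, Okafor, Osei, Greco, Delgado, Horvat, Reyes.

Dimitriou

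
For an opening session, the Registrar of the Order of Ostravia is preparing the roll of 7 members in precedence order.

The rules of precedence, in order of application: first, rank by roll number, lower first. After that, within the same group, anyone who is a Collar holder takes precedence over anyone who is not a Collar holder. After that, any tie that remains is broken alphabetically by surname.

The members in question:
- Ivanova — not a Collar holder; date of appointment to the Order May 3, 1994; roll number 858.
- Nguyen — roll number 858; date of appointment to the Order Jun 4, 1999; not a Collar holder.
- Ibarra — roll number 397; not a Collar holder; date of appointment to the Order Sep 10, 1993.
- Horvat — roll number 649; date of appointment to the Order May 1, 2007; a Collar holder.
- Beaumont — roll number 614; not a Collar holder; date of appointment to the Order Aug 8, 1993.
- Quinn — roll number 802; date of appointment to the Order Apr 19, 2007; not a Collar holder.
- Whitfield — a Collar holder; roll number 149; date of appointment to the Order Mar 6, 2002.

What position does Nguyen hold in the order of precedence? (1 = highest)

7

By roll number (lower first): Whitfield (149); then Ibarra (397); then Beaumont (614); then Horvat (649); then Quinn (802); then Ivanova and Nguyen (both 858).
Ivanova and Nguyen are each not a Collar holder, so the next rule applies.
Among Ivanova and Nguyen, alphabetically by surname: Ivanova before Nguyen.
Order: Whitfield, Ibarra, Beaumont, Horvat, Quinn, Ivanova, Nguyen. So position 7.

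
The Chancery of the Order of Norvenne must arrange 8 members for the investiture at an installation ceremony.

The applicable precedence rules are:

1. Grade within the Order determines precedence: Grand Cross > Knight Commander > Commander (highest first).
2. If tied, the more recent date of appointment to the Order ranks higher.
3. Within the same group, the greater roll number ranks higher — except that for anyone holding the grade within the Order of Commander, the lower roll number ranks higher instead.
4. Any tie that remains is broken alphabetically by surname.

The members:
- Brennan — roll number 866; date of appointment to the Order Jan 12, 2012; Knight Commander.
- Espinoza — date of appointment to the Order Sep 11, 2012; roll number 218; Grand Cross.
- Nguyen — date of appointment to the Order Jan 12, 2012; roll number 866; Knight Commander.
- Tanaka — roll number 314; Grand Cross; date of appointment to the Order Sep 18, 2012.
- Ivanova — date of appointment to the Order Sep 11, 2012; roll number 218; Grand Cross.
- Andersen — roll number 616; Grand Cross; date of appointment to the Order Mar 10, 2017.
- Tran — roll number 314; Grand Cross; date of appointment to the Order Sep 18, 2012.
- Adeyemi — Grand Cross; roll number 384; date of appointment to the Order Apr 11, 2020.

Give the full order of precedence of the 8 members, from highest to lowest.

By grade within the Order: Adeyemi, Andersen, Tanaka, Tran, Espinoza and Ivanova (Grand Cross); then Brennan and Nguyen (Knight Commander).
Among Adeyemi, Andersen, Tanaka, Tran, Espinoza and Ivanova, by date of appointment to the Order (later first): Adeyemi (Apr 11, 2020) before Andersen (Mar 10, 2017) before Tanaka and Tran (Sep 18, 2012) before Espinoza and Ivanova (Sep 11, 2012).
Tanaka and Tran both have roll number 314, so the next rule applies.
Among Tanaka and Tran, alphabetically by surname: Tanaka before Tran.
Espinoza and Ivanova both have roll number 218, so the next rule applies.
Among Espinoza and Ivanova, alphabetically by surname: Espinoza before Ivanova.
Brennan and Nguyen both have date of appointment to the Order Jan 12, 2012, so the next rule applies.
Brennan and Nguyen both have roll number 866, so the next rule applies.
Among Brennan and Nguyen, alphabetically by surname: Brennan before Nguyen.
Full order: Adeyemi, Andersen, Tanaka, Tran, Espinoza, Ivanova, Brennan, Nguyen.

Adeyemi, Andersen, Tanaka, Tran, Espinoza, Ivanova, Brennan, Nguyen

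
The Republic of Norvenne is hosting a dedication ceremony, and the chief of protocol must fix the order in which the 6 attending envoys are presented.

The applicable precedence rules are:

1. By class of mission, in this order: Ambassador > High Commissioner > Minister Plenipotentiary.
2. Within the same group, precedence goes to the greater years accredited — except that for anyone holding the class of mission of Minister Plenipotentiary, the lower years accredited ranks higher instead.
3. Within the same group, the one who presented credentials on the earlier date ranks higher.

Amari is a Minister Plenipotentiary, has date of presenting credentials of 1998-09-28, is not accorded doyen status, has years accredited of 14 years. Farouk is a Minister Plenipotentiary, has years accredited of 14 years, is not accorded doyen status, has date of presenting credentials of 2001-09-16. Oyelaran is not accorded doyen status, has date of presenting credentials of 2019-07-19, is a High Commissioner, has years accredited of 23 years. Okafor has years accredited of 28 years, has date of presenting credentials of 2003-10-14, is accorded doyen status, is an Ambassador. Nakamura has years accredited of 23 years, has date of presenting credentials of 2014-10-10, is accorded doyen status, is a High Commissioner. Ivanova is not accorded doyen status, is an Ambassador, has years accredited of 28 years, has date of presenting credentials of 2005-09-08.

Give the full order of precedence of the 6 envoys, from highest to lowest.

By class of mission: Okafor and Ivanova (Ambassador); then Nakamura and Oyelaran (High Commissioner); then Amari and Farouk (Minister Plenipotentiary).
Okafor and Ivanova both have years accredited 28 years, so the next rule applies.
Among Okafor and Ivanova, by date of presenting credentials (earlier first): Okafor (2003-10-14) before Ivanova (2005-09-08).
Nakamura and Oyelaran both have years accredited 23 years, so the next rule applies.
Among Nakamura and Oyelaran, by date of presenting credentials (earlier first): Nakamura (2014-10-10) before Oyelaran (2019-07-19).
Amari and Farouk both have years accredited 14 years, so the next rule applies.
Among Amari and Farouk, by date of presenting credentials (earlier first): Amari (1998-09-28) before Farouk (2001-09-16).
Full order: Okafor, Ivanova, Nakamura, Oyelaran, Amari, Farouk.

Okafor, Ivanova, Nakamura, Oyelaran, Amari, Farouk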